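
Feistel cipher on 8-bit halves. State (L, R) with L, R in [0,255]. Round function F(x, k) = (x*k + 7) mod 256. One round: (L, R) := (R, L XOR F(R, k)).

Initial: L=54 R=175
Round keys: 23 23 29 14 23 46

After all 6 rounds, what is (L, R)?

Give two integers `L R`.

Round 1 (k=23): L=175 R=246
Round 2 (k=23): L=246 R=142
Round 3 (k=29): L=142 R=235
Round 4 (k=14): L=235 R=111
Round 5 (k=23): L=111 R=235
Round 6 (k=46): L=235 R=46

Answer: 235 46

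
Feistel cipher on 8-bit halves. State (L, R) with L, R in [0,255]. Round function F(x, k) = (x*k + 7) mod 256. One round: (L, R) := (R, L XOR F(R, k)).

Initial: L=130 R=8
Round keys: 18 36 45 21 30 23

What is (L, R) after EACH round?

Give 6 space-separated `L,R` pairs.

Answer: 8,21 21,243 243,171 171,253 253,6 6,108

Derivation:
Round 1 (k=18): L=8 R=21
Round 2 (k=36): L=21 R=243
Round 3 (k=45): L=243 R=171
Round 4 (k=21): L=171 R=253
Round 5 (k=30): L=253 R=6
Round 6 (k=23): L=6 R=108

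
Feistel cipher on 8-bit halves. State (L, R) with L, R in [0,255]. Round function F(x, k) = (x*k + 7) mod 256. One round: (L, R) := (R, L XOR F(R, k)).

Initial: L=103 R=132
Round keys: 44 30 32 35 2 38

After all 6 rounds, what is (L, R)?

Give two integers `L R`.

Answer: 82 220

Derivation:
Round 1 (k=44): L=132 R=208
Round 2 (k=30): L=208 R=227
Round 3 (k=32): L=227 R=183
Round 4 (k=35): L=183 R=239
Round 5 (k=2): L=239 R=82
Round 6 (k=38): L=82 R=220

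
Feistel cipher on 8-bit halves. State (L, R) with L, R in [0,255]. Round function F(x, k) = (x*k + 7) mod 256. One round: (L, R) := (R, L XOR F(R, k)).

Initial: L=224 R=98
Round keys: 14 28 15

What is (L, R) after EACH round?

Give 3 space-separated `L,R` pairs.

Answer: 98,131 131,57 57,221

Derivation:
Round 1 (k=14): L=98 R=131
Round 2 (k=28): L=131 R=57
Round 3 (k=15): L=57 R=221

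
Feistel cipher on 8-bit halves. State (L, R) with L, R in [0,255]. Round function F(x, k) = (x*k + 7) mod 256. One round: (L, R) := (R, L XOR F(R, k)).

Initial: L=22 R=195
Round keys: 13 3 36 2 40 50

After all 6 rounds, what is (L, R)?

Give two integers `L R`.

Round 1 (k=13): L=195 R=248
Round 2 (k=3): L=248 R=44
Round 3 (k=36): L=44 R=207
Round 4 (k=2): L=207 R=137
Round 5 (k=40): L=137 R=160
Round 6 (k=50): L=160 R=206

Answer: 160 206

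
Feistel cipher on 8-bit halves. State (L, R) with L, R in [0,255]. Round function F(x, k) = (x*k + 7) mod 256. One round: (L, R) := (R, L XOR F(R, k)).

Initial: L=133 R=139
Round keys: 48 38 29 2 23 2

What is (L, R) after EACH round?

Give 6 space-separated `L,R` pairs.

Answer: 139,146 146,56 56,205 205,153 153,11 11,132

Derivation:
Round 1 (k=48): L=139 R=146
Round 2 (k=38): L=146 R=56
Round 3 (k=29): L=56 R=205
Round 4 (k=2): L=205 R=153
Round 5 (k=23): L=153 R=11
Round 6 (k=2): L=11 R=132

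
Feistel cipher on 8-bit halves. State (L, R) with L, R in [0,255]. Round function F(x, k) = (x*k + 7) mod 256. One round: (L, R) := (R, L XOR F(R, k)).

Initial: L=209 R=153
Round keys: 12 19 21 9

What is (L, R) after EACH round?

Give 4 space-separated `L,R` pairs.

Round 1 (k=12): L=153 R=226
Round 2 (k=19): L=226 R=84
Round 3 (k=21): L=84 R=9
Round 4 (k=9): L=9 R=12

Answer: 153,226 226,84 84,9 9,12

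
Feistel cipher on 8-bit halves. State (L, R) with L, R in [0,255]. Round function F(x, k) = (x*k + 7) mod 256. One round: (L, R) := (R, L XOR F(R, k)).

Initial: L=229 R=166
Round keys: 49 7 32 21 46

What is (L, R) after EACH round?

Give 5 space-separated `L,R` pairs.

Answer: 166,40 40,185 185,15 15,251 251,46

Derivation:
Round 1 (k=49): L=166 R=40
Round 2 (k=7): L=40 R=185
Round 3 (k=32): L=185 R=15
Round 4 (k=21): L=15 R=251
Round 5 (k=46): L=251 R=46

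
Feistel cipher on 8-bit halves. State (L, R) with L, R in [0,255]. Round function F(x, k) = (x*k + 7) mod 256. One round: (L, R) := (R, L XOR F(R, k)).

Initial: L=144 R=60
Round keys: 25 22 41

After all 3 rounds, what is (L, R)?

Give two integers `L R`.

Answer: 213 87

Derivation:
Round 1 (k=25): L=60 R=115
Round 2 (k=22): L=115 R=213
Round 3 (k=41): L=213 R=87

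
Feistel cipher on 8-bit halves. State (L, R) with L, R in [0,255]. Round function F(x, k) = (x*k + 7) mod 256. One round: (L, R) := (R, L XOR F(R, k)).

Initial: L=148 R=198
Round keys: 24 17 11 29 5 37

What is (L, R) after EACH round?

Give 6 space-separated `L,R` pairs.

Round 1 (k=24): L=198 R=3
Round 2 (k=17): L=3 R=252
Round 3 (k=11): L=252 R=216
Round 4 (k=29): L=216 R=131
Round 5 (k=5): L=131 R=78
Round 6 (k=37): L=78 R=206

Answer: 198,3 3,252 252,216 216,131 131,78 78,206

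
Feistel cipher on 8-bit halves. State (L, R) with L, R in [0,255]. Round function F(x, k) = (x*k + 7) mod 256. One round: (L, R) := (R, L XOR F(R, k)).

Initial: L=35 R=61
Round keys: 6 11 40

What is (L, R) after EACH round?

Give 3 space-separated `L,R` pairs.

Round 1 (k=6): L=61 R=86
Round 2 (k=11): L=86 R=132
Round 3 (k=40): L=132 R=241

Answer: 61,86 86,132 132,241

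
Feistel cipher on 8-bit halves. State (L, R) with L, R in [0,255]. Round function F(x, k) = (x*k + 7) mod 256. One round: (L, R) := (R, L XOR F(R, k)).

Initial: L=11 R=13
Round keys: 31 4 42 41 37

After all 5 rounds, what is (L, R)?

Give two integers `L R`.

Round 1 (k=31): L=13 R=145
Round 2 (k=4): L=145 R=70
Round 3 (k=42): L=70 R=18
Round 4 (k=41): L=18 R=175
Round 5 (k=37): L=175 R=64

Answer: 175 64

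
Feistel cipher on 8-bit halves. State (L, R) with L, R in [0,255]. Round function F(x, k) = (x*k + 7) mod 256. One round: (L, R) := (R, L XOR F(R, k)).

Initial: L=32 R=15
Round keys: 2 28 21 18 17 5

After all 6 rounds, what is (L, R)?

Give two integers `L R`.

Answer: 80 24

Derivation:
Round 1 (k=2): L=15 R=5
Round 2 (k=28): L=5 R=156
Round 3 (k=21): L=156 R=214
Round 4 (k=18): L=214 R=143
Round 5 (k=17): L=143 R=80
Round 6 (k=5): L=80 R=24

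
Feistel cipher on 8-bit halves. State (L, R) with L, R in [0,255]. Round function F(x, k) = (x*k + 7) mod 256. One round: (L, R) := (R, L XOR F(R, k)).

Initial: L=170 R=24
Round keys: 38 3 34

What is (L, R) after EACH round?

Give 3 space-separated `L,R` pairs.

Round 1 (k=38): L=24 R=61
Round 2 (k=3): L=61 R=166
Round 3 (k=34): L=166 R=46

Answer: 24,61 61,166 166,46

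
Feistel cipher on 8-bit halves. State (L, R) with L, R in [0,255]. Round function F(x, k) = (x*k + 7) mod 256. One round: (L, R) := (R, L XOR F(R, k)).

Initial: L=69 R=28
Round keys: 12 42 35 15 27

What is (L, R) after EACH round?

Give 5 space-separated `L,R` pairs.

Round 1 (k=12): L=28 R=18
Round 2 (k=42): L=18 R=231
Round 3 (k=35): L=231 R=142
Round 4 (k=15): L=142 R=190
Round 5 (k=27): L=190 R=159

Answer: 28,18 18,231 231,142 142,190 190,159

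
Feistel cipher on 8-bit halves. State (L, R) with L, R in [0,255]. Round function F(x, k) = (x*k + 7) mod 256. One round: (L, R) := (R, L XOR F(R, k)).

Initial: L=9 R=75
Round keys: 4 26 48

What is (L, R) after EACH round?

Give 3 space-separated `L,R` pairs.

Round 1 (k=4): L=75 R=58
Round 2 (k=26): L=58 R=160
Round 3 (k=48): L=160 R=61

Answer: 75,58 58,160 160,61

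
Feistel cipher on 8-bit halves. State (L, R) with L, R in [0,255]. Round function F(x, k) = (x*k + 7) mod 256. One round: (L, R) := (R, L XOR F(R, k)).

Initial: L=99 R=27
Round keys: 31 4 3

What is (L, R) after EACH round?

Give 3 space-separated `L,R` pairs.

Round 1 (k=31): L=27 R=47
Round 2 (k=4): L=47 R=216
Round 3 (k=3): L=216 R=160

Answer: 27,47 47,216 216,160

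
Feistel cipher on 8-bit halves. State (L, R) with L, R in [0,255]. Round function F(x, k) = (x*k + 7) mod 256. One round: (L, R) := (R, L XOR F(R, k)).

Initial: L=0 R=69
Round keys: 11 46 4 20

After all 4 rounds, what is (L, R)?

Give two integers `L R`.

Answer: 65 245

Derivation:
Round 1 (k=11): L=69 R=254
Round 2 (k=46): L=254 R=238
Round 3 (k=4): L=238 R=65
Round 4 (k=20): L=65 R=245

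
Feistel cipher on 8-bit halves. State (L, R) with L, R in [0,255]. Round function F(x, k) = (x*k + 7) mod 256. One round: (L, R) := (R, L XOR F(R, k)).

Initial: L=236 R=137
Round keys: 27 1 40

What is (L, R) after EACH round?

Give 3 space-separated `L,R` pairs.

Round 1 (k=27): L=137 R=150
Round 2 (k=1): L=150 R=20
Round 3 (k=40): L=20 R=177

Answer: 137,150 150,20 20,177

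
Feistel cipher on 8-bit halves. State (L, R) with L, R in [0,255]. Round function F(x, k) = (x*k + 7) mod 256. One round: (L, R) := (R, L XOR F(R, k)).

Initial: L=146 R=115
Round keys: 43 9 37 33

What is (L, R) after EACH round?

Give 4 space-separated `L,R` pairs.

Round 1 (k=43): L=115 R=202
Round 2 (k=9): L=202 R=82
Round 3 (k=37): L=82 R=43
Round 4 (k=33): L=43 R=192

Answer: 115,202 202,82 82,43 43,192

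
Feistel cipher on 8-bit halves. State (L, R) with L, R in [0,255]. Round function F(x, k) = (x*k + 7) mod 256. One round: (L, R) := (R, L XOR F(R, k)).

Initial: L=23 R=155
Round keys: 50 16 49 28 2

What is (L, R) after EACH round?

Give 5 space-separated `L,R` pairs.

Round 1 (k=50): L=155 R=90
Round 2 (k=16): L=90 R=60
Round 3 (k=49): L=60 R=217
Round 4 (k=28): L=217 R=255
Round 5 (k=2): L=255 R=220

Answer: 155,90 90,60 60,217 217,255 255,220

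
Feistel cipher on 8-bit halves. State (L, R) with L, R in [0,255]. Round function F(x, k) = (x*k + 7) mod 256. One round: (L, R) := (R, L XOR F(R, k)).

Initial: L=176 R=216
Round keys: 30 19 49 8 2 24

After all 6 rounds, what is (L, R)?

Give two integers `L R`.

Round 1 (k=30): L=216 R=231
Round 2 (k=19): L=231 R=244
Round 3 (k=49): L=244 R=92
Round 4 (k=8): L=92 R=19
Round 5 (k=2): L=19 R=113
Round 6 (k=24): L=113 R=140

Answer: 113 140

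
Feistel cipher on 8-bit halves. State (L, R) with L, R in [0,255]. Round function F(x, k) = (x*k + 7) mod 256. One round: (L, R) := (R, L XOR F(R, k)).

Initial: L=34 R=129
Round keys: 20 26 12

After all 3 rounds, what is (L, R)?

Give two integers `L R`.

Round 1 (k=20): L=129 R=57
Round 2 (k=26): L=57 R=80
Round 3 (k=12): L=80 R=254

Answer: 80 254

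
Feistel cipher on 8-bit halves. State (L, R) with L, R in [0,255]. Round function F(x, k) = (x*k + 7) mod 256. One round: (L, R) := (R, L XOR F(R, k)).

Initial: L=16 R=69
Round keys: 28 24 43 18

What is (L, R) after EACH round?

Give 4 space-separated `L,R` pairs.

Round 1 (k=28): L=69 R=131
Round 2 (k=24): L=131 R=10
Round 3 (k=43): L=10 R=54
Round 4 (k=18): L=54 R=217

Answer: 69,131 131,10 10,54 54,217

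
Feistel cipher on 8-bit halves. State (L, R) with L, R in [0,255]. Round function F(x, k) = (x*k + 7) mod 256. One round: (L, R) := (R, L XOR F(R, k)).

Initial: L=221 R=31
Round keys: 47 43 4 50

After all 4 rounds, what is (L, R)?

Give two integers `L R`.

Answer: 238 98

Derivation:
Round 1 (k=47): L=31 R=101
Round 2 (k=43): L=101 R=225
Round 3 (k=4): L=225 R=238
Round 4 (k=50): L=238 R=98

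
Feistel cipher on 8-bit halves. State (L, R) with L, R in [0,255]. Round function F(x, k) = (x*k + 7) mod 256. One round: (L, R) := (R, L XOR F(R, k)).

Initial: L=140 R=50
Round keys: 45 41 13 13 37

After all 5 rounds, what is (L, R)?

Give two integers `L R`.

Answer: 9 68

Derivation:
Round 1 (k=45): L=50 R=93
Round 2 (k=41): L=93 R=222
Round 3 (k=13): L=222 R=16
Round 4 (k=13): L=16 R=9
Round 5 (k=37): L=9 R=68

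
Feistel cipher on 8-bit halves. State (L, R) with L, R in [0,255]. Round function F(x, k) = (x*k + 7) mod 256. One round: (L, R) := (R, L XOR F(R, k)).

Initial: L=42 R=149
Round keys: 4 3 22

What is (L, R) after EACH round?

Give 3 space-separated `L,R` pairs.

Round 1 (k=4): L=149 R=113
Round 2 (k=3): L=113 R=207
Round 3 (k=22): L=207 R=160

Answer: 149,113 113,207 207,160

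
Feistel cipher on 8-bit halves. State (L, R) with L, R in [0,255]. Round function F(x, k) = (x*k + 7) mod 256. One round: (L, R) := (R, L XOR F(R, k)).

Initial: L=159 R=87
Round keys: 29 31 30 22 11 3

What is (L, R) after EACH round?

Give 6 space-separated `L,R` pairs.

Answer: 87,125 125,125 125,208 208,154 154,117 117,252

Derivation:
Round 1 (k=29): L=87 R=125
Round 2 (k=31): L=125 R=125
Round 3 (k=30): L=125 R=208
Round 4 (k=22): L=208 R=154
Round 5 (k=11): L=154 R=117
Round 6 (k=3): L=117 R=252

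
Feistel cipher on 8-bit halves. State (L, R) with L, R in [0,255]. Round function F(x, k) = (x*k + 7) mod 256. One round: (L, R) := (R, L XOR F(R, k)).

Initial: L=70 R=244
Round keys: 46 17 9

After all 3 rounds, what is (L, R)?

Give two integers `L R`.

Round 1 (k=46): L=244 R=153
Round 2 (k=17): L=153 R=196
Round 3 (k=9): L=196 R=114

Answer: 196 114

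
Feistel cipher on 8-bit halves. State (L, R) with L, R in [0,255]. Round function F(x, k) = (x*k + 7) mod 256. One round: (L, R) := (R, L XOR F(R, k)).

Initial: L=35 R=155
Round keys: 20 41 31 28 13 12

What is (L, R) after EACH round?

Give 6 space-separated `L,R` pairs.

Round 1 (k=20): L=155 R=0
Round 2 (k=41): L=0 R=156
Round 3 (k=31): L=156 R=235
Round 4 (k=28): L=235 R=39
Round 5 (k=13): L=39 R=233
Round 6 (k=12): L=233 R=212

Answer: 155,0 0,156 156,235 235,39 39,233 233,212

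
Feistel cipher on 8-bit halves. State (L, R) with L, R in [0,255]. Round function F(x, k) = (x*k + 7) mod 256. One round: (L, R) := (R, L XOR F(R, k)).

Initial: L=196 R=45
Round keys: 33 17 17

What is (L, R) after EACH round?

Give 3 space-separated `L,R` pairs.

Answer: 45,16 16,58 58,241

Derivation:
Round 1 (k=33): L=45 R=16
Round 2 (k=17): L=16 R=58
Round 3 (k=17): L=58 R=241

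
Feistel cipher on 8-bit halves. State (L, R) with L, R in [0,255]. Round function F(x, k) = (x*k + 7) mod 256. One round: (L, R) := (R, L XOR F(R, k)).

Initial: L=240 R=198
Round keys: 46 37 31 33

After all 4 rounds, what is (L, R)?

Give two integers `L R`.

Round 1 (k=46): L=198 R=107
Round 2 (k=37): L=107 R=184
Round 3 (k=31): L=184 R=36
Round 4 (k=33): L=36 R=19

Answer: 36 19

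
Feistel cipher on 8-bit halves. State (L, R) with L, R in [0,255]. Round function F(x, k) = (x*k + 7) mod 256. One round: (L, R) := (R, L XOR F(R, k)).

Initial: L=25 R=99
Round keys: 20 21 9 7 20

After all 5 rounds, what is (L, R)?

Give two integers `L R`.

Answer: 46 164

Derivation:
Round 1 (k=20): L=99 R=218
Round 2 (k=21): L=218 R=138
Round 3 (k=9): L=138 R=59
Round 4 (k=7): L=59 R=46
Round 5 (k=20): L=46 R=164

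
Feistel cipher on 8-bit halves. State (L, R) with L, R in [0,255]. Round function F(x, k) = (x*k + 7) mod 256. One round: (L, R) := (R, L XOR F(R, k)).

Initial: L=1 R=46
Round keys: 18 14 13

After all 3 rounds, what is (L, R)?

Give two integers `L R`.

Answer: 141 114

Derivation:
Round 1 (k=18): L=46 R=66
Round 2 (k=14): L=66 R=141
Round 3 (k=13): L=141 R=114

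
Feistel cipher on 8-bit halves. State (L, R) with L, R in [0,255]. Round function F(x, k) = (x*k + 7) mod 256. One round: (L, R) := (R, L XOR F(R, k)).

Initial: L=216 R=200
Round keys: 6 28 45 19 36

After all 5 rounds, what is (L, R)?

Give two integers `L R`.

Round 1 (k=6): L=200 R=111
Round 2 (k=28): L=111 R=227
Round 3 (k=45): L=227 R=129
Round 4 (k=19): L=129 R=121
Round 5 (k=36): L=121 R=138

Answer: 121 138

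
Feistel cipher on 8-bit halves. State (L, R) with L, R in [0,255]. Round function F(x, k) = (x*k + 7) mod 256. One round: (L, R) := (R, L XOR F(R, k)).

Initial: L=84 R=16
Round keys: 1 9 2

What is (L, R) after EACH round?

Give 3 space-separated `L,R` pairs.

Answer: 16,67 67,114 114,168

Derivation:
Round 1 (k=1): L=16 R=67
Round 2 (k=9): L=67 R=114
Round 3 (k=2): L=114 R=168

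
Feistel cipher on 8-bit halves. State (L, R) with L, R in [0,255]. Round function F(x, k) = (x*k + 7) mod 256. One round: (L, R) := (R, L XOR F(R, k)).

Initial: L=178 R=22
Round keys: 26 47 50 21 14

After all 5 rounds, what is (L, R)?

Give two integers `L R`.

Answer: 69 155

Derivation:
Round 1 (k=26): L=22 R=241
Round 2 (k=47): L=241 R=80
Round 3 (k=50): L=80 R=86
Round 4 (k=21): L=86 R=69
Round 5 (k=14): L=69 R=155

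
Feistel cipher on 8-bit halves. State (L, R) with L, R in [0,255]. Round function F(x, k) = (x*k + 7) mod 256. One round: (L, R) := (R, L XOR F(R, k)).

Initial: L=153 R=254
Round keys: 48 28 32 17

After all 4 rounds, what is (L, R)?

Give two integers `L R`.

Answer: 25 129

Derivation:
Round 1 (k=48): L=254 R=62
Round 2 (k=28): L=62 R=49
Round 3 (k=32): L=49 R=25
Round 4 (k=17): L=25 R=129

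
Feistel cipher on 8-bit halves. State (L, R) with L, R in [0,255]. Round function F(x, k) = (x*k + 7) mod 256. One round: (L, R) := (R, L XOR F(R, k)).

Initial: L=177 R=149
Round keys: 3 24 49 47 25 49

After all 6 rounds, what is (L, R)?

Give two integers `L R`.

Answer: 44 152

Derivation:
Round 1 (k=3): L=149 R=119
Round 2 (k=24): L=119 R=186
Round 3 (k=49): L=186 R=214
Round 4 (k=47): L=214 R=235
Round 5 (k=25): L=235 R=44
Round 6 (k=49): L=44 R=152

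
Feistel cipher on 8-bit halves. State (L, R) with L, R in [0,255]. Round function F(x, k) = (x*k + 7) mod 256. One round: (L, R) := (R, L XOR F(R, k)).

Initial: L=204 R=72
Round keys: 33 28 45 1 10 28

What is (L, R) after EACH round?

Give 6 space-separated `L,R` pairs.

Answer: 72,131 131,19 19,221 221,247 247,112 112,176

Derivation:
Round 1 (k=33): L=72 R=131
Round 2 (k=28): L=131 R=19
Round 3 (k=45): L=19 R=221
Round 4 (k=1): L=221 R=247
Round 5 (k=10): L=247 R=112
Round 6 (k=28): L=112 R=176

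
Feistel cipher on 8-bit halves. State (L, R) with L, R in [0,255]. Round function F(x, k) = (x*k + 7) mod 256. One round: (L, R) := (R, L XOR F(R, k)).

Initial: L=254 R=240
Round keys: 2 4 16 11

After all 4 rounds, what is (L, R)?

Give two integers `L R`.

Round 1 (k=2): L=240 R=25
Round 2 (k=4): L=25 R=155
Round 3 (k=16): L=155 R=174
Round 4 (k=11): L=174 R=26

Answer: 174 26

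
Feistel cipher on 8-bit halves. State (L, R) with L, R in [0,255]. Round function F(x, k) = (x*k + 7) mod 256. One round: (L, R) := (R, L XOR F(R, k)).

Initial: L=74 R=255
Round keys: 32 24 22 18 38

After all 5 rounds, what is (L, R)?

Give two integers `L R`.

Answer: 59 227

Derivation:
Round 1 (k=32): L=255 R=173
Round 2 (k=24): L=173 R=192
Round 3 (k=22): L=192 R=42
Round 4 (k=18): L=42 R=59
Round 5 (k=38): L=59 R=227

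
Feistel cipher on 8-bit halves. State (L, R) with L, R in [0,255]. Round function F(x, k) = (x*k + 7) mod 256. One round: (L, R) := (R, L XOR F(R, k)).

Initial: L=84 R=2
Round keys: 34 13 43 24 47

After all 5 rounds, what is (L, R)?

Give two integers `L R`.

Round 1 (k=34): L=2 R=31
Round 2 (k=13): L=31 R=152
Round 3 (k=43): L=152 R=144
Round 4 (k=24): L=144 R=31
Round 5 (k=47): L=31 R=40

Answer: 31 40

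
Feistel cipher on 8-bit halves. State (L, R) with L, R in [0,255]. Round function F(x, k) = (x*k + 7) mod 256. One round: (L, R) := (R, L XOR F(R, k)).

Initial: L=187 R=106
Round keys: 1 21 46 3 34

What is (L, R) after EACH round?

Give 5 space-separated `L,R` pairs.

Answer: 106,202 202,243 243,123 123,139 139,6

Derivation:
Round 1 (k=1): L=106 R=202
Round 2 (k=21): L=202 R=243
Round 3 (k=46): L=243 R=123
Round 4 (k=3): L=123 R=139
Round 5 (k=34): L=139 R=6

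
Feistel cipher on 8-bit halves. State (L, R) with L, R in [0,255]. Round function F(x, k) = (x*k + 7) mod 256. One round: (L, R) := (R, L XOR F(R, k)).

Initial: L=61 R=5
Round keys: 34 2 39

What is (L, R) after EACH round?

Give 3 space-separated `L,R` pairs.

Answer: 5,140 140,26 26,113

Derivation:
Round 1 (k=34): L=5 R=140
Round 2 (k=2): L=140 R=26
Round 3 (k=39): L=26 R=113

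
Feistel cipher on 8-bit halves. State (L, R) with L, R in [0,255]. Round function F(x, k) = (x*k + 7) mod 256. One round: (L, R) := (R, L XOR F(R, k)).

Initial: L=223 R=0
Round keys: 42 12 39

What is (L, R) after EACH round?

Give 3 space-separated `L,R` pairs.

Answer: 0,216 216,39 39,32

Derivation:
Round 1 (k=42): L=0 R=216
Round 2 (k=12): L=216 R=39
Round 3 (k=39): L=39 R=32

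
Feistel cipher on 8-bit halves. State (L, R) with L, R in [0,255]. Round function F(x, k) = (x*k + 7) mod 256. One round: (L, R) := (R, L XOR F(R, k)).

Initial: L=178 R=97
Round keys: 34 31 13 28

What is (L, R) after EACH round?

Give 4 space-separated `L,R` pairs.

Answer: 97,91 91,109 109,203 203,86

Derivation:
Round 1 (k=34): L=97 R=91
Round 2 (k=31): L=91 R=109
Round 3 (k=13): L=109 R=203
Round 4 (k=28): L=203 R=86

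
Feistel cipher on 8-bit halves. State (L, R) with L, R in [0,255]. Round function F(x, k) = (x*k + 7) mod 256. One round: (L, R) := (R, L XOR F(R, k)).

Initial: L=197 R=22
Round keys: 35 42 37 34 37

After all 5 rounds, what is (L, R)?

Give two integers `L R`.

Answer: 158 37

Derivation:
Round 1 (k=35): L=22 R=204
Round 2 (k=42): L=204 R=105
Round 3 (k=37): L=105 R=248
Round 4 (k=34): L=248 R=158
Round 5 (k=37): L=158 R=37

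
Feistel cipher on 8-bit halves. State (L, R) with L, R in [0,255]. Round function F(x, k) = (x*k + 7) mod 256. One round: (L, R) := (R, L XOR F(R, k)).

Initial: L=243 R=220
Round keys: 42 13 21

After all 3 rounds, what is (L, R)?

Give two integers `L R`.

Round 1 (k=42): L=220 R=236
Round 2 (k=13): L=236 R=223
Round 3 (k=21): L=223 R=190

Answer: 223 190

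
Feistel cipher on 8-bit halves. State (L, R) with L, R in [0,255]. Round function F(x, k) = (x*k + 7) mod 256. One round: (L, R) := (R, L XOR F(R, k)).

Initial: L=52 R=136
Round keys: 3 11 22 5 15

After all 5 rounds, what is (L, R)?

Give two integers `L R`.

Round 1 (k=3): L=136 R=171
Round 2 (k=11): L=171 R=232
Round 3 (k=22): L=232 R=92
Round 4 (k=5): L=92 R=59
Round 5 (k=15): L=59 R=32

Answer: 59 32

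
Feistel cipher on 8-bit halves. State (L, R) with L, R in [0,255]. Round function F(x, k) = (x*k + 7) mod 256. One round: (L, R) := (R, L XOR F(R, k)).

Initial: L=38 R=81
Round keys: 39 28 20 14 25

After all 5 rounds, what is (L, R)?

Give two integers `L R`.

Answer: 159 201

Derivation:
Round 1 (k=39): L=81 R=120
Round 2 (k=28): L=120 R=118
Round 3 (k=20): L=118 R=71
Round 4 (k=14): L=71 R=159
Round 5 (k=25): L=159 R=201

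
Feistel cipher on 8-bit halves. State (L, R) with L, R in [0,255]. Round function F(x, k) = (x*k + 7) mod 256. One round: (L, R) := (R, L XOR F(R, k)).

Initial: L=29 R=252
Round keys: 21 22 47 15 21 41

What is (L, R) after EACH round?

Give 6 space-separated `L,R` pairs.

Answer: 252,174 174,7 7,254 254,238 238,115 115,156

Derivation:
Round 1 (k=21): L=252 R=174
Round 2 (k=22): L=174 R=7
Round 3 (k=47): L=7 R=254
Round 4 (k=15): L=254 R=238
Round 5 (k=21): L=238 R=115
Round 6 (k=41): L=115 R=156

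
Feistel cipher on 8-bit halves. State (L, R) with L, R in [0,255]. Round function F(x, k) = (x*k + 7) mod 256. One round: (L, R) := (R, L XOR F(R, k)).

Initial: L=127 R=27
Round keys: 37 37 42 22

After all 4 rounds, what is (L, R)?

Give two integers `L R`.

Answer: 124 72

Derivation:
Round 1 (k=37): L=27 R=145
Round 2 (k=37): L=145 R=231
Round 3 (k=42): L=231 R=124
Round 4 (k=22): L=124 R=72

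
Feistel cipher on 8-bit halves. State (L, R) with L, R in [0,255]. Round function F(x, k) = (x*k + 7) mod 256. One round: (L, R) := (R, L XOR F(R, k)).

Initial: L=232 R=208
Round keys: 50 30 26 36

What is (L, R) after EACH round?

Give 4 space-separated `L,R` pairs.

Answer: 208,79 79,153 153,222 222,166

Derivation:
Round 1 (k=50): L=208 R=79
Round 2 (k=30): L=79 R=153
Round 3 (k=26): L=153 R=222
Round 4 (k=36): L=222 R=166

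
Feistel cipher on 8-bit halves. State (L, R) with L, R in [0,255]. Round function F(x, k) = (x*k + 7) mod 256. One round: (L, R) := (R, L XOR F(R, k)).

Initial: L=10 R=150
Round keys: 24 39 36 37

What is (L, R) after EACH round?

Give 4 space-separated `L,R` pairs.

Round 1 (k=24): L=150 R=29
Round 2 (k=39): L=29 R=228
Round 3 (k=36): L=228 R=10
Round 4 (k=37): L=10 R=157

Answer: 150,29 29,228 228,10 10,157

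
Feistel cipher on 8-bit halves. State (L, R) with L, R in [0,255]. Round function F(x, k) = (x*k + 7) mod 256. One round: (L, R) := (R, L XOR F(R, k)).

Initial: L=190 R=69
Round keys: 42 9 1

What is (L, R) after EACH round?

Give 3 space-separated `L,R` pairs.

Round 1 (k=42): L=69 R=231
Round 2 (k=9): L=231 R=99
Round 3 (k=1): L=99 R=141

Answer: 69,231 231,99 99,141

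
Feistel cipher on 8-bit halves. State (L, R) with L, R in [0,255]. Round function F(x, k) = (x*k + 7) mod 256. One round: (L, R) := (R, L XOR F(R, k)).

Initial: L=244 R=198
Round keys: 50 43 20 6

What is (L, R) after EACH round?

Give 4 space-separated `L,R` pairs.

Answer: 198,71 71,50 50,168 168,197

Derivation:
Round 1 (k=50): L=198 R=71
Round 2 (k=43): L=71 R=50
Round 3 (k=20): L=50 R=168
Round 4 (k=6): L=168 R=197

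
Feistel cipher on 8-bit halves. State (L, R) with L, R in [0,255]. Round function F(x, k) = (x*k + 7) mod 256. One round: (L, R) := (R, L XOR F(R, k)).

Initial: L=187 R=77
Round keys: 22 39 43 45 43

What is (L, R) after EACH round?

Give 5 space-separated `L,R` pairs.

Round 1 (k=22): L=77 R=30
Round 2 (k=39): L=30 R=212
Round 3 (k=43): L=212 R=189
Round 4 (k=45): L=189 R=148
Round 5 (k=43): L=148 R=94

Answer: 77,30 30,212 212,189 189,148 148,94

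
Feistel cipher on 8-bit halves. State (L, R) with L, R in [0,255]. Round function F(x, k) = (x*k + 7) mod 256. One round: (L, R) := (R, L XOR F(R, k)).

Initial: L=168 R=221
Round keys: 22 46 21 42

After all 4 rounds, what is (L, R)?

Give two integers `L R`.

Answer: 106 171

Derivation:
Round 1 (k=22): L=221 R=173
Round 2 (k=46): L=173 R=192
Round 3 (k=21): L=192 R=106
Round 4 (k=42): L=106 R=171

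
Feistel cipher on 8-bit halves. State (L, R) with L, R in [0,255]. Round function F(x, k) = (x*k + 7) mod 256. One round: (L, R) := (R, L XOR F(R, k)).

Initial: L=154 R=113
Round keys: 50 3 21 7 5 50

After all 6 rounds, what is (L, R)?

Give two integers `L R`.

Answer: 147 92

Derivation:
Round 1 (k=50): L=113 R=131
Round 2 (k=3): L=131 R=225
Round 3 (k=21): L=225 R=255
Round 4 (k=7): L=255 R=225
Round 5 (k=5): L=225 R=147
Round 6 (k=50): L=147 R=92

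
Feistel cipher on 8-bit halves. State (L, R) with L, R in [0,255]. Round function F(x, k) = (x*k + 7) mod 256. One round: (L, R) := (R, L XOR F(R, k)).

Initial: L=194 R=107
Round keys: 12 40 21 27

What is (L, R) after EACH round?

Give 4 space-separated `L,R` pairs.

Answer: 107,201 201,4 4,146 146,105

Derivation:
Round 1 (k=12): L=107 R=201
Round 2 (k=40): L=201 R=4
Round 3 (k=21): L=4 R=146
Round 4 (k=27): L=146 R=105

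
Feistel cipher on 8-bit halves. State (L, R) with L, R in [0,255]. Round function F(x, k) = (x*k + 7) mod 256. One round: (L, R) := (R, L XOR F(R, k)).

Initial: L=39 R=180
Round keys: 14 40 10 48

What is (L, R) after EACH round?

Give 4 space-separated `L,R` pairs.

Round 1 (k=14): L=180 R=248
Round 2 (k=40): L=248 R=115
Round 3 (k=10): L=115 R=125
Round 4 (k=48): L=125 R=4

Answer: 180,248 248,115 115,125 125,4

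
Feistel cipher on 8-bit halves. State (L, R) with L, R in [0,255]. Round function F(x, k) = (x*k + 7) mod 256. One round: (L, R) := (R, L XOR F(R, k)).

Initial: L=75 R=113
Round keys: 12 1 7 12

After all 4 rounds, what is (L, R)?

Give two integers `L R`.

Round 1 (k=12): L=113 R=24
Round 2 (k=1): L=24 R=110
Round 3 (k=7): L=110 R=17
Round 4 (k=12): L=17 R=189

Answer: 17 189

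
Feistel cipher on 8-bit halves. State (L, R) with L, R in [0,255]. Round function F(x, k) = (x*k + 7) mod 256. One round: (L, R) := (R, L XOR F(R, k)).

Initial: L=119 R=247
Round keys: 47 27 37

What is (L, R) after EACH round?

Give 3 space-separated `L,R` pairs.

Answer: 247,23 23,131 131,225

Derivation:
Round 1 (k=47): L=247 R=23
Round 2 (k=27): L=23 R=131
Round 3 (k=37): L=131 R=225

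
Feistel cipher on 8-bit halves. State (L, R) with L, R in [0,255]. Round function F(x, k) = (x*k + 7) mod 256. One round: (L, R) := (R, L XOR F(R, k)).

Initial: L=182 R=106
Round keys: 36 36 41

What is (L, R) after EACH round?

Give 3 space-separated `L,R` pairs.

Round 1 (k=36): L=106 R=89
Round 2 (k=36): L=89 R=225
Round 3 (k=41): L=225 R=73

Answer: 106,89 89,225 225,73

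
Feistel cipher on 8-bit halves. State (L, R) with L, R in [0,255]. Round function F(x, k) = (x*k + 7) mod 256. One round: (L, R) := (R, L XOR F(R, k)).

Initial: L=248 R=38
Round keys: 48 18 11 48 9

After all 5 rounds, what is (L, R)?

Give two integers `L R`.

Answer: 196 108

Derivation:
Round 1 (k=48): L=38 R=223
Round 2 (k=18): L=223 R=147
Round 3 (k=11): L=147 R=135
Round 4 (k=48): L=135 R=196
Round 5 (k=9): L=196 R=108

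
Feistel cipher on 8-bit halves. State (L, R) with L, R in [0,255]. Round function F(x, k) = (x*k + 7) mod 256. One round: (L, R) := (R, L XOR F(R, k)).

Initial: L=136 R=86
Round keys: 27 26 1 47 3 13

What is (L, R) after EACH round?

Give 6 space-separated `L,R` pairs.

Answer: 86,145 145,151 151,15 15,95 95,43 43,105

Derivation:
Round 1 (k=27): L=86 R=145
Round 2 (k=26): L=145 R=151
Round 3 (k=1): L=151 R=15
Round 4 (k=47): L=15 R=95
Round 5 (k=3): L=95 R=43
Round 6 (k=13): L=43 R=105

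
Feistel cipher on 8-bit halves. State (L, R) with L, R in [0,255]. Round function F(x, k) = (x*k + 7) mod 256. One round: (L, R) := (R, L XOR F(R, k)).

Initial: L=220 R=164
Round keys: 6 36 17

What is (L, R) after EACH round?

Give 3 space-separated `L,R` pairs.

Round 1 (k=6): L=164 R=3
Round 2 (k=36): L=3 R=215
Round 3 (k=17): L=215 R=77

Answer: 164,3 3,215 215,77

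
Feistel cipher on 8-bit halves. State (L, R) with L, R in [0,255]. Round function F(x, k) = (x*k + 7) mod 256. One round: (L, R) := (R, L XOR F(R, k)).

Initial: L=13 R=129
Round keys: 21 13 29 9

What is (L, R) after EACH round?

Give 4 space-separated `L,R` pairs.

Round 1 (k=21): L=129 R=145
Round 2 (k=13): L=145 R=229
Round 3 (k=29): L=229 R=105
Round 4 (k=9): L=105 R=93

Answer: 129,145 145,229 229,105 105,93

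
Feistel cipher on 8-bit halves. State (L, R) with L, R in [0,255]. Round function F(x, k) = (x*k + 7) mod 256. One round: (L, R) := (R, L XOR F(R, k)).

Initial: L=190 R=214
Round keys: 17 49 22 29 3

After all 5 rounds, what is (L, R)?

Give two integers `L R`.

Round 1 (k=17): L=214 R=131
Round 2 (k=49): L=131 R=204
Round 3 (k=22): L=204 R=12
Round 4 (k=29): L=12 R=175
Round 5 (k=3): L=175 R=24

Answer: 175 24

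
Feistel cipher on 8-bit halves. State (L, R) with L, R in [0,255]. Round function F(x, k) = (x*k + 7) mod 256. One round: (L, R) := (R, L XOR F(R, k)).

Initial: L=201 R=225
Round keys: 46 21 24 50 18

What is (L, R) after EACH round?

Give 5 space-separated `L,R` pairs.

Round 1 (k=46): L=225 R=188
Round 2 (k=21): L=188 R=146
Round 3 (k=24): L=146 R=11
Round 4 (k=50): L=11 R=191
Round 5 (k=18): L=191 R=126

Answer: 225,188 188,146 146,11 11,191 191,126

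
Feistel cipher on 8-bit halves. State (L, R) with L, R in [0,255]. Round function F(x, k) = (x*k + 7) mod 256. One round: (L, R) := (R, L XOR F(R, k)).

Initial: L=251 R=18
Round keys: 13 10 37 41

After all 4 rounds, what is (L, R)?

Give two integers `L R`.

Answer: 142 188

Derivation:
Round 1 (k=13): L=18 R=10
Round 2 (k=10): L=10 R=121
Round 3 (k=37): L=121 R=142
Round 4 (k=41): L=142 R=188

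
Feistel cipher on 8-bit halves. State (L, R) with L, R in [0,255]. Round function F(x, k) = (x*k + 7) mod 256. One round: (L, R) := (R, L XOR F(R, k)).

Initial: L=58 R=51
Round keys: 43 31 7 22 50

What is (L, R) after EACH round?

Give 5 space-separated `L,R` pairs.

Round 1 (k=43): L=51 R=162
Round 2 (k=31): L=162 R=150
Round 3 (k=7): L=150 R=131
Round 4 (k=22): L=131 R=223
Round 5 (k=50): L=223 R=22

Answer: 51,162 162,150 150,131 131,223 223,22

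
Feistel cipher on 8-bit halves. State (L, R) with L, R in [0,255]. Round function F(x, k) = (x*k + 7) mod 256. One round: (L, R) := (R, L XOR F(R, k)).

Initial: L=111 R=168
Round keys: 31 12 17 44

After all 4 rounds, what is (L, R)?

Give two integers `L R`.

Answer: 214 32

Derivation:
Round 1 (k=31): L=168 R=48
Round 2 (k=12): L=48 R=239
Round 3 (k=17): L=239 R=214
Round 4 (k=44): L=214 R=32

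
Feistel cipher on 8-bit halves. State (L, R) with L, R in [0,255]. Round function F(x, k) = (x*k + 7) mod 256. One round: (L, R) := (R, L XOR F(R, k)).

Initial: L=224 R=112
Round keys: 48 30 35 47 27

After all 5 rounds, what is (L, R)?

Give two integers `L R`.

Round 1 (k=48): L=112 R=231
Round 2 (k=30): L=231 R=105
Round 3 (k=35): L=105 R=133
Round 4 (k=47): L=133 R=27
Round 5 (k=27): L=27 R=101

Answer: 27 101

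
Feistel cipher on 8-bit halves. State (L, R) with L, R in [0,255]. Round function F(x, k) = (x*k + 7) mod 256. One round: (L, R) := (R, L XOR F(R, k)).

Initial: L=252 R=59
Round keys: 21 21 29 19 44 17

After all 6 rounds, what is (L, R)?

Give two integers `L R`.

Answer: 180 169

Derivation:
Round 1 (k=21): L=59 R=34
Round 2 (k=21): L=34 R=234
Round 3 (k=29): L=234 R=171
Round 4 (k=19): L=171 R=82
Round 5 (k=44): L=82 R=180
Round 6 (k=17): L=180 R=169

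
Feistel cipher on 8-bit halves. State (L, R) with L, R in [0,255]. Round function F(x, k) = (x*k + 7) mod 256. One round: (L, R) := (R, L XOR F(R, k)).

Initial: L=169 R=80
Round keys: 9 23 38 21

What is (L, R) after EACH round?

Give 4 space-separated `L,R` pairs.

Round 1 (k=9): L=80 R=126
Round 2 (k=23): L=126 R=9
Round 3 (k=38): L=9 R=35
Round 4 (k=21): L=35 R=239

Answer: 80,126 126,9 9,35 35,239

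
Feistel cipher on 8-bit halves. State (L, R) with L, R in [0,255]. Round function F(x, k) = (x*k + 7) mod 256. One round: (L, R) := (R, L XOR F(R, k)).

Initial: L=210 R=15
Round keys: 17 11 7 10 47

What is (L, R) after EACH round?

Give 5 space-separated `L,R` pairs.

Round 1 (k=17): L=15 R=212
Round 2 (k=11): L=212 R=44
Round 3 (k=7): L=44 R=239
Round 4 (k=10): L=239 R=113
Round 5 (k=47): L=113 R=41

Answer: 15,212 212,44 44,239 239,113 113,41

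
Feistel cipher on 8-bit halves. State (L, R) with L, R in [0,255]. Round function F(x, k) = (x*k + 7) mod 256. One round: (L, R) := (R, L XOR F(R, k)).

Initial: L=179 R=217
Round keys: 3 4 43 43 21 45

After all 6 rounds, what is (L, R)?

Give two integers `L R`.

Answer: 152 70

Derivation:
Round 1 (k=3): L=217 R=33
Round 2 (k=4): L=33 R=82
Round 3 (k=43): L=82 R=236
Round 4 (k=43): L=236 R=249
Round 5 (k=21): L=249 R=152
Round 6 (k=45): L=152 R=70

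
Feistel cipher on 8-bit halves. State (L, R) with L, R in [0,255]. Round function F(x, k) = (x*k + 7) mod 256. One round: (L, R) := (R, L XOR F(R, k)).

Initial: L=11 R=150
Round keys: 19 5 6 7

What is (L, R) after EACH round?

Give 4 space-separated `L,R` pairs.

Answer: 150,34 34,39 39,211 211,235

Derivation:
Round 1 (k=19): L=150 R=34
Round 2 (k=5): L=34 R=39
Round 3 (k=6): L=39 R=211
Round 4 (k=7): L=211 R=235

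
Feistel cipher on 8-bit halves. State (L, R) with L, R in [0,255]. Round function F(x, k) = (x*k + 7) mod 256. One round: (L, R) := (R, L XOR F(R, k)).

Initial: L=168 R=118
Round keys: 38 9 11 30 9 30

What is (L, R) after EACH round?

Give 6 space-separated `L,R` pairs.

Round 1 (k=38): L=118 R=35
Round 2 (k=9): L=35 R=52
Round 3 (k=11): L=52 R=96
Round 4 (k=30): L=96 R=115
Round 5 (k=9): L=115 R=114
Round 6 (k=30): L=114 R=16

Answer: 118,35 35,52 52,96 96,115 115,114 114,16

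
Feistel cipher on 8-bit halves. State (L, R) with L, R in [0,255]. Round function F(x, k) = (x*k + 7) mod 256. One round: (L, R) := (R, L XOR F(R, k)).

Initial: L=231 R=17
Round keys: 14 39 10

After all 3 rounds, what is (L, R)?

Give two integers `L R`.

Round 1 (k=14): L=17 R=18
Round 2 (k=39): L=18 R=212
Round 3 (k=10): L=212 R=93

Answer: 212 93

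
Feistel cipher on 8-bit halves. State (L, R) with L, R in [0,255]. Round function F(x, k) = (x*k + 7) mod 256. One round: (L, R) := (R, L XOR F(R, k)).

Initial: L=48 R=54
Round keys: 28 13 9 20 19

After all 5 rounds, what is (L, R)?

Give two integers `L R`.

Round 1 (k=28): L=54 R=223
Round 2 (k=13): L=223 R=108
Round 3 (k=9): L=108 R=12
Round 4 (k=20): L=12 R=155
Round 5 (k=19): L=155 R=132

Answer: 155 132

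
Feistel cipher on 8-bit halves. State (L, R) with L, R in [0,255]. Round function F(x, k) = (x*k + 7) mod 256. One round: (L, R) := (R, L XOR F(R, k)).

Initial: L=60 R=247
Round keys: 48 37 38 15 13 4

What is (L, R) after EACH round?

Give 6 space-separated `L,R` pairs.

Answer: 247,107 107,137 137,54 54,184 184,105 105,19

Derivation:
Round 1 (k=48): L=247 R=107
Round 2 (k=37): L=107 R=137
Round 3 (k=38): L=137 R=54
Round 4 (k=15): L=54 R=184
Round 5 (k=13): L=184 R=105
Round 6 (k=4): L=105 R=19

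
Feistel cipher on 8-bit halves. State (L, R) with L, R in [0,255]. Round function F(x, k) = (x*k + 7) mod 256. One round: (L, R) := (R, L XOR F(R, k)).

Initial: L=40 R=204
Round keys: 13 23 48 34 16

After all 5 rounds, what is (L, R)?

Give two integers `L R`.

Round 1 (k=13): L=204 R=75
Round 2 (k=23): L=75 R=8
Round 3 (k=48): L=8 R=204
Round 4 (k=34): L=204 R=23
Round 5 (k=16): L=23 R=187

Answer: 23 187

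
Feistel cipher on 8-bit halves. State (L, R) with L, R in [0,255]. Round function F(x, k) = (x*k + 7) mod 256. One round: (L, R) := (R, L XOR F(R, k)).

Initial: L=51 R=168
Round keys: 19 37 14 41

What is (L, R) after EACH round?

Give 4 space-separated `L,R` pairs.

Round 1 (k=19): L=168 R=76
Round 2 (k=37): L=76 R=171
Round 3 (k=14): L=171 R=45
Round 4 (k=41): L=45 R=151

Answer: 168,76 76,171 171,45 45,151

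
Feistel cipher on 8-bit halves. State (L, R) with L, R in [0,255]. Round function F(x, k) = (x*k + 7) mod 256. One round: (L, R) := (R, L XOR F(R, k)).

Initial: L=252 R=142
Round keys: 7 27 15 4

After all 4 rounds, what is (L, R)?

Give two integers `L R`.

Round 1 (k=7): L=142 R=21
Round 2 (k=27): L=21 R=176
Round 3 (k=15): L=176 R=66
Round 4 (k=4): L=66 R=191

Answer: 66 191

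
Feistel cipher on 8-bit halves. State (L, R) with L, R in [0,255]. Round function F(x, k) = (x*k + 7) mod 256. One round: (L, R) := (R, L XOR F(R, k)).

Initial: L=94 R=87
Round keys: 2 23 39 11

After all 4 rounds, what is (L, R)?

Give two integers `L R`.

Round 1 (k=2): L=87 R=235
Round 2 (k=23): L=235 R=115
Round 3 (k=39): L=115 R=103
Round 4 (k=11): L=103 R=7

Answer: 103 7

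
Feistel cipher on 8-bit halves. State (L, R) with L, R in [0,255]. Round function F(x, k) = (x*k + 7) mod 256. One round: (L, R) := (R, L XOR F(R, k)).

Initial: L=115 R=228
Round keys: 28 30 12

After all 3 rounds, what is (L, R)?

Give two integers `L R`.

Round 1 (k=28): L=228 R=132
Round 2 (k=30): L=132 R=155
Round 3 (k=12): L=155 R=207

Answer: 155 207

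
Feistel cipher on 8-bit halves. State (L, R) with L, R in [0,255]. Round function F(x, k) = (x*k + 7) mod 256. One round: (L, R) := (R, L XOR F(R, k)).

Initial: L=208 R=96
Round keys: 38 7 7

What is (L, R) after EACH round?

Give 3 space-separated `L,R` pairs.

Round 1 (k=38): L=96 R=151
Round 2 (k=7): L=151 R=72
Round 3 (k=7): L=72 R=104

Answer: 96,151 151,72 72,104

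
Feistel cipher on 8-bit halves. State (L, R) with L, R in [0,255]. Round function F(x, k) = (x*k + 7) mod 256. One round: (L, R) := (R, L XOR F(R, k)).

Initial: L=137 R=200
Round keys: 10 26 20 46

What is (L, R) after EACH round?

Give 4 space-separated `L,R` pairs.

Answer: 200,94 94,91 91,125 125,38

Derivation:
Round 1 (k=10): L=200 R=94
Round 2 (k=26): L=94 R=91
Round 3 (k=20): L=91 R=125
Round 4 (k=46): L=125 R=38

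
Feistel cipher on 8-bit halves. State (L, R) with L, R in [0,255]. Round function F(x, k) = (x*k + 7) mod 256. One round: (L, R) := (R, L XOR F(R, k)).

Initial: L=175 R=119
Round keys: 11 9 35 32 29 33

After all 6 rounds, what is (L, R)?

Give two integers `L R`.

Round 1 (k=11): L=119 R=139
Round 2 (k=9): L=139 R=157
Round 3 (k=35): L=157 R=245
Round 4 (k=32): L=245 R=58
Round 5 (k=29): L=58 R=108
Round 6 (k=33): L=108 R=201

Answer: 108 201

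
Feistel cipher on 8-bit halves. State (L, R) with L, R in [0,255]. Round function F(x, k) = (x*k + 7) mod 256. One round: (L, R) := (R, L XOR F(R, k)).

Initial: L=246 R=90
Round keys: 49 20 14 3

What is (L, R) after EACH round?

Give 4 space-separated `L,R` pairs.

Answer: 90,183 183,9 9,50 50,148

Derivation:
Round 1 (k=49): L=90 R=183
Round 2 (k=20): L=183 R=9
Round 3 (k=14): L=9 R=50
Round 4 (k=3): L=50 R=148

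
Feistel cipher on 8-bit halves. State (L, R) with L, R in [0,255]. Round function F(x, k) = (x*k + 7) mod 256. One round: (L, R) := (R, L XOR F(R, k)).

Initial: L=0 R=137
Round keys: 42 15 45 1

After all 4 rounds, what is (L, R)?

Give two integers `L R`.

Answer: 251 29

Derivation:
Round 1 (k=42): L=137 R=129
Round 2 (k=15): L=129 R=31
Round 3 (k=45): L=31 R=251
Round 4 (k=1): L=251 R=29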